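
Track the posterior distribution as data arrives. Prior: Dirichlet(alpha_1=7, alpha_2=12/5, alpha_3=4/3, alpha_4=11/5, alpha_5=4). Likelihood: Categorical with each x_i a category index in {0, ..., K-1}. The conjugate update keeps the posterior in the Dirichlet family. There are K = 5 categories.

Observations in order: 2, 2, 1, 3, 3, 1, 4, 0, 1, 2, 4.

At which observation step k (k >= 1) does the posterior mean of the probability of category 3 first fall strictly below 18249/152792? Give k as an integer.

k = 2

obs 1: x=2 → posterior Dirichlet(7, 12/5, 7/3, 11/5, 4)
obs 2: x=2 → posterior Dirichlet(7, 12/5, 10/3, 11/5, 4)
obs 3: x=1 → posterior Dirichlet(7, 17/5, 10/3, 11/5, 4)
obs 4: x=3 → posterior Dirichlet(7, 17/5, 10/3, 16/5, 4)
obs 5: x=3 → posterior Dirichlet(7, 17/5, 10/3, 21/5, 4)
obs 6: x=1 → posterior Dirichlet(7, 22/5, 10/3, 21/5, 4)
obs 7: x=4 → posterior Dirichlet(7, 22/5, 10/3, 21/5, 5)
obs 8: x=0 → posterior Dirichlet(8, 22/5, 10/3, 21/5, 5)
obs 9: x=1 → posterior Dirichlet(8, 27/5, 10/3, 21/5, 5)
obs 10: x=2 → posterior Dirichlet(8, 27/5, 13/3, 21/5, 5)
obs 11: x=4 → posterior Dirichlet(8, 27/5, 13/3, 21/5, 6)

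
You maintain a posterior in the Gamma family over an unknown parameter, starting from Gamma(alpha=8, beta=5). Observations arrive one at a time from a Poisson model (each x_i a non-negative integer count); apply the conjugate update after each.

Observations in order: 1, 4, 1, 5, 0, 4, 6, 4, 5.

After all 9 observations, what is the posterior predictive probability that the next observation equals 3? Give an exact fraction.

70575229003262971780569651242452698435688595456/331719969628200364268195698969066143035888671875

obs 1: x=1 → posterior Gamma(9, 6)
obs 2: x=4 → posterior Gamma(13, 7)
obs 3: x=1 → posterior Gamma(14, 8)
obs 4: x=5 → posterior Gamma(19, 9)
obs 5: x=0 → posterior Gamma(19, 10)
obs 6: x=4 → posterior Gamma(23, 11)
obs 7: x=6 → posterior Gamma(29, 12)
obs 8: x=4 → posterior Gamma(33, 13)
obs 9: x=5 → posterior Gamma(38, 14)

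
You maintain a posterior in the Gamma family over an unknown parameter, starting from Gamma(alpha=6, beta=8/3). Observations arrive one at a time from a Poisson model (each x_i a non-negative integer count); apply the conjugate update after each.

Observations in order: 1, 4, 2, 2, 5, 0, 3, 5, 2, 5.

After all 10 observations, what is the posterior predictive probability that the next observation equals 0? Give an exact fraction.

19607665147616160921060454382127930075730561467240415232/280178615691291310066515073129601716457550332348938233401

obs 1: x=1 → posterior Gamma(7, 11/3)
obs 2: x=4 → posterior Gamma(11, 14/3)
obs 3: x=2 → posterior Gamma(13, 17/3)
obs 4: x=2 → posterior Gamma(15, 20/3)
obs 5: x=5 → posterior Gamma(20, 23/3)
obs 6: x=0 → posterior Gamma(20, 26/3)
obs 7: x=3 → posterior Gamma(23, 29/3)
obs 8: x=5 → posterior Gamma(28, 32/3)
obs 9: x=2 → posterior Gamma(30, 35/3)
obs 10: x=5 → posterior Gamma(35, 38/3)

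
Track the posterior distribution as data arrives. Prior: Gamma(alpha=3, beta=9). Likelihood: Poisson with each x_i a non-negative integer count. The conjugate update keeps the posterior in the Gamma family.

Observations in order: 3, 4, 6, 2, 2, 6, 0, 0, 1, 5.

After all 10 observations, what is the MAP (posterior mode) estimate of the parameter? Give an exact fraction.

31/19

obs 1: x=3 → posterior Gamma(6, 10)
obs 2: x=4 → posterior Gamma(10, 11)
obs 3: x=6 → posterior Gamma(16, 12)
obs 4: x=2 → posterior Gamma(18, 13)
obs 5: x=2 → posterior Gamma(20, 14)
obs 6: x=6 → posterior Gamma(26, 15)
obs 7: x=0 → posterior Gamma(26, 16)
obs 8: x=0 → posterior Gamma(26, 17)
obs 9: x=1 → posterior Gamma(27, 18)
obs 10: x=5 → posterior Gamma(32, 19)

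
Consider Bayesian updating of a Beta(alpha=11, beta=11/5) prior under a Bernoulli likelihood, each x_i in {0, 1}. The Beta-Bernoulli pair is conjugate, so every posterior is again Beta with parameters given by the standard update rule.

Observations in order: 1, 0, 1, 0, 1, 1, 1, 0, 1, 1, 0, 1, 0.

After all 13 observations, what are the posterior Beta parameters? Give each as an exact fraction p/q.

obs 1: x=1 → posterior Beta(12, 11/5)
obs 2: x=0 → posterior Beta(12, 16/5)
obs 3: x=1 → posterior Beta(13, 16/5)
obs 4: x=0 → posterior Beta(13, 21/5)
obs 5: x=1 → posterior Beta(14, 21/5)
obs 6: x=1 → posterior Beta(15, 21/5)
obs 7: x=1 → posterior Beta(16, 21/5)
obs 8: x=0 → posterior Beta(16, 26/5)
obs 9: x=1 → posterior Beta(17, 26/5)
obs 10: x=1 → posterior Beta(18, 26/5)
obs 11: x=0 → posterior Beta(18, 31/5)
obs 12: x=1 → posterior Beta(19, 31/5)
obs 13: x=0 → posterior Beta(19, 36/5)

alpha=19, beta=36/5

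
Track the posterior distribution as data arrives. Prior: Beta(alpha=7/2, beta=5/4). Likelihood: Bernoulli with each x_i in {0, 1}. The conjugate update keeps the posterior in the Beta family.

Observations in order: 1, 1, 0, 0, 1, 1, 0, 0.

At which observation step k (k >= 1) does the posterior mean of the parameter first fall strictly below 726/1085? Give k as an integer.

k = 4

obs 1: x=1 → posterior Beta(9/2, 5/4)
obs 2: x=1 → posterior Beta(11/2, 5/4)
obs 3: x=0 → posterior Beta(11/2, 9/4)
obs 4: x=0 → posterior Beta(11/2, 13/4)
obs 5: x=1 → posterior Beta(13/2, 13/4)
obs 6: x=1 → posterior Beta(15/2, 13/4)
obs 7: x=0 → posterior Beta(15/2, 17/4)
obs 8: x=0 → posterior Beta(15/2, 21/4)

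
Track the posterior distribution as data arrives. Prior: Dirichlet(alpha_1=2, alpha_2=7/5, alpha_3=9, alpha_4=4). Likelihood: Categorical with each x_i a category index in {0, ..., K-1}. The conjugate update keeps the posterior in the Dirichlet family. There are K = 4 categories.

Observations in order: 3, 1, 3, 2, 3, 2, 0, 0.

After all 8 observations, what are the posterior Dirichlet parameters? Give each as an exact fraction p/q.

obs 1: x=3 → posterior Dirichlet(2, 7/5, 9, 5)
obs 2: x=1 → posterior Dirichlet(2, 12/5, 9, 5)
obs 3: x=3 → posterior Dirichlet(2, 12/5, 9, 6)
obs 4: x=2 → posterior Dirichlet(2, 12/5, 10, 6)
obs 5: x=3 → posterior Dirichlet(2, 12/5, 10, 7)
obs 6: x=2 → posterior Dirichlet(2, 12/5, 11, 7)
obs 7: x=0 → posterior Dirichlet(3, 12/5, 11, 7)
obs 8: x=0 → posterior Dirichlet(4, 12/5, 11, 7)

alpha_1=4, alpha_2=12/5, alpha_3=11, alpha_4=7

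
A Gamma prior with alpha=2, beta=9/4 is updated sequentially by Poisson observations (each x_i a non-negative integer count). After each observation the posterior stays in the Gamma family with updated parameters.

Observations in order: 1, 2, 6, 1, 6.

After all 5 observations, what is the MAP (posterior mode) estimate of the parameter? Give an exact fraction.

68/29

obs 1: x=1 → posterior Gamma(3, 13/4)
obs 2: x=2 → posterior Gamma(5, 17/4)
obs 3: x=6 → posterior Gamma(11, 21/4)
obs 4: x=1 → posterior Gamma(12, 25/4)
obs 5: x=6 → posterior Gamma(18, 29/4)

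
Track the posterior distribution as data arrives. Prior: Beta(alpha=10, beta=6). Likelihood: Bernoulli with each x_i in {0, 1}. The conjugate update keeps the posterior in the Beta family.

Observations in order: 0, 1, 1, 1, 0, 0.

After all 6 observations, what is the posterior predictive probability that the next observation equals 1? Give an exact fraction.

obs 1: x=0 → posterior Beta(10, 7)
obs 2: x=1 → posterior Beta(11, 7)
obs 3: x=1 → posterior Beta(12, 7)
obs 4: x=1 → posterior Beta(13, 7)
obs 5: x=0 → posterior Beta(13, 8)
obs 6: x=0 → posterior Beta(13, 9)

13/22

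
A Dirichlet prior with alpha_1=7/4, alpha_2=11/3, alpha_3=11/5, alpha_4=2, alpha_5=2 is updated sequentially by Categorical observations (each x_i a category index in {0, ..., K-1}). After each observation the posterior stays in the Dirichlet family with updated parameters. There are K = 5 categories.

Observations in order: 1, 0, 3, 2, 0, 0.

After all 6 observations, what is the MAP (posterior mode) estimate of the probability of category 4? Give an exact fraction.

obs 1: x=1 → posterior Dirichlet(7/4, 14/3, 11/5, 2, 2)
obs 2: x=0 → posterior Dirichlet(11/4, 14/3, 11/5, 2, 2)
obs 3: x=3 → posterior Dirichlet(11/4, 14/3, 11/5, 3, 2)
obs 4: x=2 → posterior Dirichlet(11/4, 14/3, 16/5, 3, 2)
obs 5: x=0 → posterior Dirichlet(15/4, 14/3, 16/5, 3, 2)
obs 6: x=0 → posterior Dirichlet(19/4, 14/3, 16/5, 3, 2)

60/757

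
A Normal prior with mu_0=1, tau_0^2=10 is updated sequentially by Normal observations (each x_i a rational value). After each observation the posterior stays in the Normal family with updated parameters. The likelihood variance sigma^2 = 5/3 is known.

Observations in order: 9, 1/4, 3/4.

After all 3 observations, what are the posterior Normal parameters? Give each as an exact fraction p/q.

mu_0=61/19, tau_0^2=10/19

obs 1: x=9 → posterior Normal(55/7, 10/7)
obs 2: x=1/4 → posterior Normal(113/26, 10/13)
obs 3: x=3/4 → posterior Normal(61/19, 10/19)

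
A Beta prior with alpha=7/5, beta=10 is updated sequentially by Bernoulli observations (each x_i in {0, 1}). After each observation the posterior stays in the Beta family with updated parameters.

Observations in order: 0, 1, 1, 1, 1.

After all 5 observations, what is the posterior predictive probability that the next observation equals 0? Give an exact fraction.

55/82

obs 1: x=0 → posterior Beta(7/5, 11)
obs 2: x=1 → posterior Beta(12/5, 11)
obs 3: x=1 → posterior Beta(17/5, 11)
obs 4: x=1 → posterior Beta(22/5, 11)
obs 5: x=1 → posterior Beta(27/5, 11)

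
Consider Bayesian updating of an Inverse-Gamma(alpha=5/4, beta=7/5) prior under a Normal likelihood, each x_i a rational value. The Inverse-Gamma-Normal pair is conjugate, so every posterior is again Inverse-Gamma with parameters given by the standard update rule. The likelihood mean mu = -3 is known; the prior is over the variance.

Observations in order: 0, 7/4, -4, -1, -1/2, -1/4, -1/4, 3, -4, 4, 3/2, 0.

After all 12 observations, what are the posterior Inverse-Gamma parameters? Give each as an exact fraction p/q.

obs 1: x=0 → posterior Inverse-Gamma(7/4, 59/10)
obs 2: x=7/4 → posterior Inverse-Gamma(9/4, 2749/160)
obs 3: x=-4 → posterior Inverse-Gamma(11/4, 2829/160)
obs 4: x=-1 → posterior Inverse-Gamma(13/4, 3149/160)
obs 5: x=-1/2 → posterior Inverse-Gamma(15/4, 3649/160)
obs 6: x=-1/4 → posterior Inverse-Gamma(17/4, 2127/80)
obs 7: x=-1/4 → posterior Inverse-Gamma(19/4, 4859/160)
obs 8: x=3 → posterior Inverse-Gamma(21/4, 7739/160)
obs 9: x=-4 → posterior Inverse-Gamma(23/4, 7819/160)
obs 10: x=4 → posterior Inverse-Gamma(25/4, 11739/160)
obs 11: x=3/2 → posterior Inverse-Gamma(27/4, 13359/160)
obs 12: x=0 → posterior Inverse-Gamma(29/4, 14079/160)

alpha=29/4, beta=14079/160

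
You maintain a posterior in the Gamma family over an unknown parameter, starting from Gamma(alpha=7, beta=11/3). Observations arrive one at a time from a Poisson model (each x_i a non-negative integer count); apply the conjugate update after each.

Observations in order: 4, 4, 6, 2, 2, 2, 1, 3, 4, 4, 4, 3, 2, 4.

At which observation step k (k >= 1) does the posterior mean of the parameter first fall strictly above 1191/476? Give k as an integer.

obs 1: x=4 → posterior Gamma(11, 14/3)
obs 2: x=4 → posterior Gamma(15, 17/3)
obs 3: x=6 → posterior Gamma(21, 20/3)
obs 4: x=2 → posterior Gamma(23, 23/3)
obs 5: x=2 → posterior Gamma(25, 26/3)
obs 6: x=2 → posterior Gamma(27, 29/3)
obs 7: x=1 → posterior Gamma(28, 32/3)
obs 8: x=3 → posterior Gamma(31, 35/3)
obs 9: x=4 → posterior Gamma(35, 38/3)
obs 10: x=4 → posterior Gamma(39, 41/3)
obs 11: x=4 → posterior Gamma(43, 44/3)
obs 12: x=3 → posterior Gamma(46, 47/3)
obs 13: x=2 → posterior Gamma(48, 50/3)
obs 14: x=4 → posterior Gamma(52, 53/3)

k = 2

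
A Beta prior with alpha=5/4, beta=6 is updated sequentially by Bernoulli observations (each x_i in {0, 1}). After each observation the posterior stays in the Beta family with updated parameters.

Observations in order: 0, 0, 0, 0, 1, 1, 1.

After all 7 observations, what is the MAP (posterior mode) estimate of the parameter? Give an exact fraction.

obs 1: x=0 → posterior Beta(5/4, 7)
obs 2: x=0 → posterior Beta(5/4, 8)
obs 3: x=0 → posterior Beta(5/4, 9)
obs 4: x=0 → posterior Beta(5/4, 10)
obs 5: x=1 → posterior Beta(9/4, 10)
obs 6: x=1 → posterior Beta(13/4, 10)
obs 7: x=1 → posterior Beta(17/4, 10)

13/49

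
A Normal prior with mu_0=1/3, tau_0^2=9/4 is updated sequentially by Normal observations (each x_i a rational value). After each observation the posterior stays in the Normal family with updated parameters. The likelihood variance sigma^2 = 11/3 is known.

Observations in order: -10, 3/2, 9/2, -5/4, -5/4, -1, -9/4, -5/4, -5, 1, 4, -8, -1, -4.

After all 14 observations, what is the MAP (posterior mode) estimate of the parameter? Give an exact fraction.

-950/633

obs 1: x=-10 → posterior Normal(-766/213, 99/71)
obs 2: x=3/2 → posterior Normal(-1289/588, 99/98)
obs 3: x=9/2 → posterior Normal(-56/75, 99/125)
obs 4: x=-5/4 → posterior Normal(-1525/1824, 99/152)
obs 5: x=-5/4 → posterior Normal(-965/1074, 99/179)
obs 6: x=-1 → posterior Normal(-1127/1236, 99/206)
obs 7: x=-9/4 → posterior Normal(-2983/2796, 99/233)
obs 8: x=-5/4 → posterior Normal(-847/780, 99/260)
obs 9: x=-5 → posterior Normal(-1252/861, 99/287)
obs 10: x=1 → posterior Normal(-1171/942, 99/314)
obs 11: x=4 → posterior Normal(-77/93, 9/31)
obs 12: x=-8 → posterior Normal(-65/48, 99/368)
obs 13: x=-1 → posterior Normal(-1576/1185, 99/395)
obs 14: x=-4 → posterior Normal(-950/633, 99/422)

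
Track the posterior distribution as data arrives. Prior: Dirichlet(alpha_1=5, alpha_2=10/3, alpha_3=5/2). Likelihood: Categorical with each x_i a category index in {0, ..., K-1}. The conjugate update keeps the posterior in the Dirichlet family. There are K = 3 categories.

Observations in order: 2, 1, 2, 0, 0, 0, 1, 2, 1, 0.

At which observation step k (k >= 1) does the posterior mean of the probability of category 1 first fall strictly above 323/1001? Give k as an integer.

k = 2

obs 1: x=2 → posterior Dirichlet(5, 10/3, 7/2)
obs 2: x=1 → posterior Dirichlet(5, 13/3, 7/2)
obs 3: x=2 → posterior Dirichlet(5, 13/3, 9/2)
obs 4: x=0 → posterior Dirichlet(6, 13/3, 9/2)
obs 5: x=0 → posterior Dirichlet(7, 13/3, 9/2)
obs 6: x=0 → posterior Dirichlet(8, 13/3, 9/2)
obs 7: x=1 → posterior Dirichlet(8, 16/3, 9/2)
obs 8: x=2 → posterior Dirichlet(8, 16/3, 11/2)
obs 9: x=1 → posterior Dirichlet(8, 19/3, 11/2)
obs 10: x=0 → posterior Dirichlet(9, 19/3, 11/2)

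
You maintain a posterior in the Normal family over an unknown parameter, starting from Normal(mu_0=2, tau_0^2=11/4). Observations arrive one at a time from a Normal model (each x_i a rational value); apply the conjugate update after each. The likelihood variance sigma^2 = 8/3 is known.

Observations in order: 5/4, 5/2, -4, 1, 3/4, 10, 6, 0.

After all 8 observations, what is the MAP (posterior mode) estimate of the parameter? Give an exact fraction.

obs 1: x=5/4 → posterior Normal(421/260, 88/65)
obs 2: x=5/2 → posterior Normal(751/392, 44/49)
obs 3: x=-4 → posterior Normal(223/524, 88/131)
obs 4: x=1 → posterior Normal(355/656, 22/41)
obs 5: x=3/4 → posterior Normal(227/394, 88/197)
obs 6: x=10 → posterior Normal(887/460, 44/115)
obs 7: x=6 → posterior Normal(1283/526, 88/263)
obs 8: x=0 → posterior Normal(1283/592, 11/37)

1283/592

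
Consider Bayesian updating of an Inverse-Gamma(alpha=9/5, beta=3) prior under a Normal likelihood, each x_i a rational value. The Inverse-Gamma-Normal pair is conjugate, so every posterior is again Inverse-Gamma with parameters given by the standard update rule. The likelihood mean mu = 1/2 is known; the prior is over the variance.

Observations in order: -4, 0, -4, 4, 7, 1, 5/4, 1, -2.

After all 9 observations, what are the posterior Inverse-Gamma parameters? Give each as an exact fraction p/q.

alpha=63/10, beta=1737/32

obs 1: x=-4 → posterior Inverse-Gamma(23/10, 105/8)
obs 2: x=0 → posterior Inverse-Gamma(14/5, 53/4)
obs 3: x=-4 → posterior Inverse-Gamma(33/10, 187/8)
obs 4: x=4 → posterior Inverse-Gamma(19/5, 59/2)
obs 5: x=7 → posterior Inverse-Gamma(43/10, 405/8)
obs 6: x=1 → posterior Inverse-Gamma(24/5, 203/4)
obs 7: x=5/4 → posterior Inverse-Gamma(53/10, 1633/32)
obs 8: x=1 → posterior Inverse-Gamma(29/5, 1637/32)
obs 9: x=-2 → posterior Inverse-Gamma(63/10, 1737/32)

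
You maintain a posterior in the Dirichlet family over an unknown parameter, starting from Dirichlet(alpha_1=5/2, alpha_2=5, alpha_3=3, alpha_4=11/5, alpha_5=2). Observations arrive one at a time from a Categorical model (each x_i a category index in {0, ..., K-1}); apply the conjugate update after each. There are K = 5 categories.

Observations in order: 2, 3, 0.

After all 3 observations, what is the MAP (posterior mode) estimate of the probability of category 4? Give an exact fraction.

10/127

obs 1: x=2 → posterior Dirichlet(5/2, 5, 4, 11/5, 2)
obs 2: x=3 → posterior Dirichlet(5/2, 5, 4, 16/5, 2)
obs 3: x=0 → posterior Dirichlet(7/2, 5, 4, 16/5, 2)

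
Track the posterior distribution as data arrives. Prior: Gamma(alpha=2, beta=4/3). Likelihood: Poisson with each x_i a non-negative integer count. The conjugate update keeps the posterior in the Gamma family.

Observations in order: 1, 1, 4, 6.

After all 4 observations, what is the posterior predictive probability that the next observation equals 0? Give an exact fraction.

72057594037927936/799006685782884121

obs 1: x=1 → posterior Gamma(3, 7/3)
obs 2: x=1 → posterior Gamma(4, 10/3)
obs 3: x=4 → posterior Gamma(8, 13/3)
obs 4: x=6 → posterior Gamma(14, 16/3)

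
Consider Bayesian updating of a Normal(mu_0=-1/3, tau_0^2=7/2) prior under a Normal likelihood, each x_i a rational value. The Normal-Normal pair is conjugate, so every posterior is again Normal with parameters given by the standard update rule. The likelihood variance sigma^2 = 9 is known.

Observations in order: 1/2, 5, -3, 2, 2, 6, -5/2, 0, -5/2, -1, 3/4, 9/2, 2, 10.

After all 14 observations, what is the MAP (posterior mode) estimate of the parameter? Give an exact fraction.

obs 1: x=1/2 → posterior Normal(-1/10, 63/25)
obs 2: x=5 → posterior Normal(65/64, 63/32)
obs 3: x=-3 → posterior Normal(23/78, 21/13)
obs 4: x=2 → posterior Normal(51/92, 63/46)
obs 5: x=2 → posterior Normal(79/106, 63/53)
obs 6: x=6 → posterior Normal(163/120, 21/20)
obs 7: x=-5/2 → posterior Normal(64/67, 63/67)
obs 8: x=0 → posterior Normal(32/37, 63/74)
obs 9: x=-5/2 → posterior Normal(31/54, 7/9)
obs 10: x=-1 → posterior Normal(79/176, 63/88)
obs 11: x=3/4 → posterior Normal(179/380, 63/95)
obs 12: x=9/2 → posterior Normal(305/408, 21/34)
obs 13: x=2 → posterior Normal(361/436, 63/109)
obs 14: x=10 → posterior Normal(641/464, 63/116)

641/464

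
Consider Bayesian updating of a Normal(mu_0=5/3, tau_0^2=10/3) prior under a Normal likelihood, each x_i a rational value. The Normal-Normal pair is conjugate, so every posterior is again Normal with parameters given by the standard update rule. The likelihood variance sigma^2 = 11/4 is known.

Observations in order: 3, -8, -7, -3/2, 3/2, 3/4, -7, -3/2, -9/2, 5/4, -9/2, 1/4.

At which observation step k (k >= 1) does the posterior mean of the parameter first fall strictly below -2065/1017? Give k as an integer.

k = 3

obs 1: x=3 → posterior Normal(175/73, 110/73)
obs 2: x=-8 → posterior Normal(-145/113, 110/113)
obs 3: x=-7 → posterior Normal(-25/9, 110/153)
obs 4: x=-3/2 → posterior Normal(-485/193, 110/193)
obs 5: x=3/2 → posterior Normal(-425/233, 110/233)
obs 6: x=3/4 → posterior Normal(-395/273, 110/273)
obs 7: x=-7 → posterior Normal(-675/313, 110/313)
obs 8: x=-3/2 → posterior Normal(-735/353, 110/353)
obs 9: x=-9/2 → posterior Normal(-305/131, 110/393)
obs 10: x=5/4 → posterior Normal(-865/433, 110/433)
obs 11: x=-9/2 → posterior Normal(-95/43, 10/43)
obs 12: x=1/4 → posterior Normal(-115/57, 110/513)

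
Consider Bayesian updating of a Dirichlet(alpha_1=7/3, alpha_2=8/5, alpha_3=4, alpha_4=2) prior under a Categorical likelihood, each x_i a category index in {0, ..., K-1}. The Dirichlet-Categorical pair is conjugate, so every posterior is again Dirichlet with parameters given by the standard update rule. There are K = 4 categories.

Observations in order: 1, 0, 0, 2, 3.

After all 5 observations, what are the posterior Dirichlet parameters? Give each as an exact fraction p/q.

obs 1: x=1 → posterior Dirichlet(7/3, 13/5, 4, 2)
obs 2: x=0 → posterior Dirichlet(10/3, 13/5, 4, 2)
obs 3: x=0 → posterior Dirichlet(13/3, 13/5, 4, 2)
obs 4: x=2 → posterior Dirichlet(13/3, 13/5, 5, 2)
obs 5: x=3 → posterior Dirichlet(13/3, 13/5, 5, 3)

alpha_1=13/3, alpha_2=13/5, alpha_3=5, alpha_4=3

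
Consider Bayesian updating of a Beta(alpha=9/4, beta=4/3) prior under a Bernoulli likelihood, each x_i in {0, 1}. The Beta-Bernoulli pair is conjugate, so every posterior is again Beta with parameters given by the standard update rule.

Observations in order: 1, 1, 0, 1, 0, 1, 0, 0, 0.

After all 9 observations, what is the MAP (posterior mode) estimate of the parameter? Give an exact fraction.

obs 1: x=1 → posterior Beta(13/4, 4/3)
obs 2: x=1 → posterior Beta(17/4, 4/3)
obs 3: x=0 → posterior Beta(17/4, 7/3)
obs 4: x=1 → posterior Beta(21/4, 7/3)
obs 5: x=0 → posterior Beta(21/4, 10/3)
obs 6: x=1 → posterior Beta(25/4, 10/3)
obs 7: x=0 → posterior Beta(25/4, 13/3)
obs 8: x=0 → posterior Beta(25/4, 16/3)
obs 9: x=0 → posterior Beta(25/4, 19/3)

63/127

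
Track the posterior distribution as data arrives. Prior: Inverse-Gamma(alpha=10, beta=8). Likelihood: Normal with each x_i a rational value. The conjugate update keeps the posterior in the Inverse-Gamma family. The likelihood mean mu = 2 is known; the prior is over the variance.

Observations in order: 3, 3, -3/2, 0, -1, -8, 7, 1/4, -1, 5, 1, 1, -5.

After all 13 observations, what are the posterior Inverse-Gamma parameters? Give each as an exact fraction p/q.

alpha=33/2, beta=3845/32

obs 1: x=3 → posterior Inverse-Gamma(21/2, 17/2)
obs 2: x=3 → posterior Inverse-Gamma(11, 9)
obs 3: x=-3/2 → posterior Inverse-Gamma(23/2, 121/8)
obs 4: x=0 → posterior Inverse-Gamma(12, 137/8)
obs 5: x=-1 → posterior Inverse-Gamma(25/2, 173/8)
obs 6: x=-8 → posterior Inverse-Gamma(13, 573/8)
obs 7: x=7 → posterior Inverse-Gamma(27/2, 673/8)
obs 8: x=1/4 → posterior Inverse-Gamma(14, 2741/32)
obs 9: x=-1 → posterior Inverse-Gamma(29/2, 2885/32)
obs 10: x=5 → posterior Inverse-Gamma(15, 3029/32)
obs 11: x=1 → posterior Inverse-Gamma(31/2, 3045/32)
obs 12: x=1 → posterior Inverse-Gamma(16, 3061/32)
obs 13: x=-5 → posterior Inverse-Gamma(33/2, 3845/32)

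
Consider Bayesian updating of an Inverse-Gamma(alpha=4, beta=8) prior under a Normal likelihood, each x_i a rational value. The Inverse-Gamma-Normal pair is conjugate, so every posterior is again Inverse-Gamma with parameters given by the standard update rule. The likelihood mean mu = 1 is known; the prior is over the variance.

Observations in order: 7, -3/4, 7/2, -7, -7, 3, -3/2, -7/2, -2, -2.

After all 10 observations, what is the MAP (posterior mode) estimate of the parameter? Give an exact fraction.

761/64

obs 1: x=7 → posterior Inverse-Gamma(9/2, 26)
obs 2: x=-3/4 → posterior Inverse-Gamma(5, 881/32)
obs 3: x=7/2 → posterior Inverse-Gamma(11/2, 981/32)
obs 4: x=-7 → posterior Inverse-Gamma(6, 2005/32)
obs 5: x=-7 → posterior Inverse-Gamma(13/2, 3029/32)
obs 6: x=3 → posterior Inverse-Gamma(7, 3093/32)
obs 7: x=-3/2 → posterior Inverse-Gamma(15/2, 3193/32)
obs 8: x=-7/2 → posterior Inverse-Gamma(8, 3517/32)
obs 9: x=-2 → posterior Inverse-Gamma(17/2, 3661/32)
obs 10: x=-2 → posterior Inverse-Gamma(9, 3805/32)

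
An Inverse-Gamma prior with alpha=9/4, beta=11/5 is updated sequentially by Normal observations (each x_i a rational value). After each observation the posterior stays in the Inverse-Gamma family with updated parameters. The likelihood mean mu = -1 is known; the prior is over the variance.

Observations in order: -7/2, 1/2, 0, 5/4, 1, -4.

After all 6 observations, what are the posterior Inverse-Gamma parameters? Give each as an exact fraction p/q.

obs 1: x=-7/2 → posterior Inverse-Gamma(11/4, 213/40)
obs 2: x=1/2 → posterior Inverse-Gamma(13/4, 129/20)
obs 3: x=0 → posterior Inverse-Gamma(15/4, 139/20)
obs 4: x=5/4 → posterior Inverse-Gamma(17/4, 1517/160)
obs 5: x=1 → posterior Inverse-Gamma(19/4, 1837/160)
obs 6: x=-4 → posterior Inverse-Gamma(21/4, 2557/160)

alpha=21/4, beta=2557/160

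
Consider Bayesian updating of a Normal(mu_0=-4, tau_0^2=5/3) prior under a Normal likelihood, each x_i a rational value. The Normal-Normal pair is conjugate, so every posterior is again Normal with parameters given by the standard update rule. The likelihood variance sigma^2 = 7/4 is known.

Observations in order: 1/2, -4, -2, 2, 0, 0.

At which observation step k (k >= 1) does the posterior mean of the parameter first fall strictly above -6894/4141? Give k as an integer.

obs 1: x=1/2 → posterior Normal(-74/41, 35/41)
obs 2: x=-4 → posterior Normal(-154/61, 35/61)
obs 3: x=-2 → posterior Normal(-194/81, 35/81)
obs 4: x=2 → posterior Normal(-154/101, 35/101)
obs 5: x=0 → posterior Normal(-14/11, 35/121)
obs 6: x=0 → posterior Normal(-154/141, 35/141)

k = 4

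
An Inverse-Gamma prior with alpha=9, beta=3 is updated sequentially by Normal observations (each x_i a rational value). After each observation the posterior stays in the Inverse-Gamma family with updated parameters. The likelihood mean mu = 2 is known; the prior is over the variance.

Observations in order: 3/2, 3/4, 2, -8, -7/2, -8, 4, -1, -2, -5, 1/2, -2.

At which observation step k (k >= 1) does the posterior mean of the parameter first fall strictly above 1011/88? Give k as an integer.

obs 1: x=3/2 → posterior Inverse-Gamma(19/2, 25/8)
obs 2: x=3/4 → posterior Inverse-Gamma(10, 125/32)
obs 3: x=2 → posterior Inverse-Gamma(21/2, 125/32)
obs 4: x=-8 → posterior Inverse-Gamma(11, 1725/32)
obs 5: x=-7/2 → posterior Inverse-Gamma(23/2, 2209/32)
obs 6: x=-8 → posterior Inverse-Gamma(12, 3809/32)
obs 7: x=4 → posterior Inverse-Gamma(25/2, 3873/32)
obs 8: x=-1 → posterior Inverse-Gamma(13, 4017/32)
obs 9: x=-2 → posterior Inverse-Gamma(27/2, 4273/32)
obs 10: x=-5 → posterior Inverse-Gamma(14, 5057/32)
obs 11: x=1/2 → posterior Inverse-Gamma(29/2, 5093/32)
obs 12: x=-2 → posterior Inverse-Gamma(15, 5349/32)

k = 10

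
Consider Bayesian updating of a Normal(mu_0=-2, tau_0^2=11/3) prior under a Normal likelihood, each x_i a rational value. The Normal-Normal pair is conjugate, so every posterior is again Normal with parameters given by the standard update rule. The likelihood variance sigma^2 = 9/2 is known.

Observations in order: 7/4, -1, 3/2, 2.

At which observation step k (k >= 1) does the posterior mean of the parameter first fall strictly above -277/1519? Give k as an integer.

obs 1: x=7/4 → posterior Normal(-31/98, 99/49)
obs 2: x=-1 → posterior Normal(-75/142, 99/71)
obs 3: x=3/2 → posterior Normal(-3/62, 33/31)
obs 4: x=2 → posterior Normal(79/230, 99/115)

k = 3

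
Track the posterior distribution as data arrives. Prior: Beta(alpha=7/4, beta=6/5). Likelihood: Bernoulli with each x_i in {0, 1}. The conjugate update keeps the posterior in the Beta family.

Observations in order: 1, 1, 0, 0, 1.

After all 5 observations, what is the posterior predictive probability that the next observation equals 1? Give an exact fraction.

obs 1: x=1 → posterior Beta(11/4, 6/5)
obs 2: x=1 → posterior Beta(15/4, 6/5)
obs 3: x=0 → posterior Beta(15/4, 11/5)
obs 4: x=0 → posterior Beta(15/4, 16/5)
obs 5: x=1 → posterior Beta(19/4, 16/5)

95/159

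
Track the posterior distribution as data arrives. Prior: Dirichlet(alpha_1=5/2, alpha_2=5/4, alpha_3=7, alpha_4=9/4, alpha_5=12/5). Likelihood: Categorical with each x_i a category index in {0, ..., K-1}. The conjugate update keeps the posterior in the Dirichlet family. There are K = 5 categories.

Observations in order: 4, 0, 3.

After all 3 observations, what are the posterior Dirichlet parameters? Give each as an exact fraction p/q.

obs 1: x=4 → posterior Dirichlet(5/2, 5/4, 7, 9/4, 17/5)
obs 2: x=0 → posterior Dirichlet(7/2, 5/4, 7, 9/4, 17/5)
obs 3: x=3 → posterior Dirichlet(7/2, 5/4, 7, 13/4, 17/5)

alpha_1=7/2, alpha_2=5/4, alpha_3=7, alpha_4=13/4, alpha_5=17/5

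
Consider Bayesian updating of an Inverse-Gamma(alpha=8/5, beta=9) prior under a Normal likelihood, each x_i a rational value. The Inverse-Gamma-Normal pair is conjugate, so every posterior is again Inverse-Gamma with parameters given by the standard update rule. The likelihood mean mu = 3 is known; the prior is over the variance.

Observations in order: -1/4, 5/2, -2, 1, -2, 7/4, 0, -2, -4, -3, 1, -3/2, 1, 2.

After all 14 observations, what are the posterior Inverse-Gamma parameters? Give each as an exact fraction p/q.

alpha=43/5, beta=1861/16

obs 1: x=-1/4 → posterior Inverse-Gamma(21/10, 457/32)
obs 2: x=5/2 → posterior Inverse-Gamma(13/5, 461/32)
obs 3: x=-2 → posterior Inverse-Gamma(31/10, 861/32)
obs 4: x=1 → posterior Inverse-Gamma(18/5, 925/32)
obs 5: x=-2 → posterior Inverse-Gamma(41/10, 1325/32)
obs 6: x=7/4 → posterior Inverse-Gamma(23/5, 675/16)
obs 7: x=0 → posterior Inverse-Gamma(51/10, 747/16)
obs 8: x=-2 → posterior Inverse-Gamma(28/5, 947/16)
obs 9: x=-4 → posterior Inverse-Gamma(61/10, 1339/16)
obs 10: x=-3 → posterior Inverse-Gamma(33/5, 1627/16)
obs 11: x=1 → posterior Inverse-Gamma(71/10, 1659/16)
obs 12: x=-3/2 → posterior Inverse-Gamma(38/5, 1821/16)
obs 13: x=1 → posterior Inverse-Gamma(81/10, 1853/16)
obs 14: x=2 → posterior Inverse-Gamma(43/5, 1861/16)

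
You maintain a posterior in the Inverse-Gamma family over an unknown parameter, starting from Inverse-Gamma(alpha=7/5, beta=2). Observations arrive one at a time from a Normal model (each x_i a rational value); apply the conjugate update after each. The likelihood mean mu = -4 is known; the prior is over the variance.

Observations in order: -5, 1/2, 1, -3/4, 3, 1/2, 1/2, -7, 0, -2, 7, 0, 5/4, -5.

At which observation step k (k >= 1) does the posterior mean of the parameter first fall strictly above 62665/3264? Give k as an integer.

k = 7

obs 1: x=-5 → posterior Inverse-Gamma(19/10, 5/2)
obs 2: x=1/2 → posterior Inverse-Gamma(12/5, 101/8)
obs 3: x=1 → posterior Inverse-Gamma(29/10, 201/8)
obs 4: x=-3/4 → posterior Inverse-Gamma(17/5, 973/32)
obs 5: x=3 → posterior Inverse-Gamma(39/10, 1757/32)
obs 6: x=1/2 → posterior Inverse-Gamma(22/5, 2081/32)
obs 7: x=1/2 → posterior Inverse-Gamma(49/10, 2405/32)
obs 8: x=-7 → posterior Inverse-Gamma(27/5, 2549/32)
obs 9: x=0 → posterior Inverse-Gamma(59/10, 2805/32)
obs 10: x=-2 → posterior Inverse-Gamma(32/5, 2869/32)
obs 11: x=7 → posterior Inverse-Gamma(69/10, 4805/32)
obs 12: x=0 → posterior Inverse-Gamma(37/5, 5061/32)
obs 13: x=5/4 → posterior Inverse-Gamma(79/10, 2751/16)
obs 14: x=-5 → posterior Inverse-Gamma(42/5, 2759/16)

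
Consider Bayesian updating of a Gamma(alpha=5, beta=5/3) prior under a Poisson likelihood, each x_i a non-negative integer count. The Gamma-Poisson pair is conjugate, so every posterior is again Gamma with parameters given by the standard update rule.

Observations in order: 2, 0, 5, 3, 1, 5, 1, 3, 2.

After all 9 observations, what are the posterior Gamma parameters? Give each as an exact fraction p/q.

obs 1: x=2 → posterior Gamma(7, 8/3)
obs 2: x=0 → posterior Gamma(7, 11/3)
obs 3: x=5 → posterior Gamma(12, 14/3)
obs 4: x=3 → posterior Gamma(15, 17/3)
obs 5: x=1 → posterior Gamma(16, 20/3)
obs 6: x=5 → posterior Gamma(21, 23/3)
obs 7: x=1 → posterior Gamma(22, 26/3)
obs 8: x=3 → posterior Gamma(25, 29/3)
obs 9: x=2 → posterior Gamma(27, 32/3)

alpha=27, beta=32/3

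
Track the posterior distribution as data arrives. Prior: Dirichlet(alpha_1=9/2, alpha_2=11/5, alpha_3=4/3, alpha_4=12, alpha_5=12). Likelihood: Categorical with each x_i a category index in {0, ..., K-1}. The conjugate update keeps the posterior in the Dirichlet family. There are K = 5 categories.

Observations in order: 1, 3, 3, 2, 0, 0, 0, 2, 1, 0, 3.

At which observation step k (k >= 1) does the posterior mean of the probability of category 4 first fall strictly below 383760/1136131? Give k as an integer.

obs 1: x=1 → posterior Dirichlet(9/2, 16/5, 4/3, 12, 12)
obs 2: x=3 → posterior Dirichlet(9/2, 16/5, 4/3, 13, 12)
obs 3: x=3 → posterior Dirichlet(9/2, 16/5, 4/3, 14, 12)
obs 4: x=2 → posterior Dirichlet(9/2, 16/5, 7/3, 14, 12)
obs 5: x=0 → posterior Dirichlet(11/2, 16/5, 7/3, 14, 12)
obs 6: x=0 → posterior Dirichlet(13/2, 16/5, 7/3, 14, 12)
obs 7: x=0 → posterior Dirichlet(15/2, 16/5, 7/3, 14, 12)
obs 8: x=2 → posterior Dirichlet(15/2, 16/5, 10/3, 14, 12)
obs 9: x=1 → posterior Dirichlet(15/2, 21/5, 10/3, 14, 12)
obs 10: x=0 → posterior Dirichlet(17/2, 21/5, 10/3, 14, 12)
obs 11: x=3 → posterior Dirichlet(17/2, 21/5, 10/3, 15, 12)

k = 4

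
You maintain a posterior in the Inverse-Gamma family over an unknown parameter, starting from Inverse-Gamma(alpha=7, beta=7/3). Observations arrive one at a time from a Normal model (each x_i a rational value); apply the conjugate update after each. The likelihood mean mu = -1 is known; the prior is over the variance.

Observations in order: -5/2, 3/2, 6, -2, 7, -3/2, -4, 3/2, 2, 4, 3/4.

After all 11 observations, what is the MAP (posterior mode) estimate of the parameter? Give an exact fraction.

8627/1296

obs 1: x=-5/2 → posterior Inverse-Gamma(15/2, 83/24)
obs 2: x=3/2 → posterior Inverse-Gamma(8, 79/12)
obs 3: x=6 → posterior Inverse-Gamma(17/2, 373/12)
obs 4: x=-2 → posterior Inverse-Gamma(9, 379/12)
obs 5: x=7 → posterior Inverse-Gamma(19/2, 763/12)
obs 6: x=-3/2 → posterior Inverse-Gamma(10, 1529/24)
obs 7: x=-4 → posterior Inverse-Gamma(21/2, 1637/24)
obs 8: x=3/2 → posterior Inverse-Gamma(11, 214/3)
obs 9: x=2 → posterior Inverse-Gamma(23/2, 455/6)
obs 10: x=4 → posterior Inverse-Gamma(12, 265/3)
obs 11: x=3/4 → posterior Inverse-Gamma(25/2, 8627/96)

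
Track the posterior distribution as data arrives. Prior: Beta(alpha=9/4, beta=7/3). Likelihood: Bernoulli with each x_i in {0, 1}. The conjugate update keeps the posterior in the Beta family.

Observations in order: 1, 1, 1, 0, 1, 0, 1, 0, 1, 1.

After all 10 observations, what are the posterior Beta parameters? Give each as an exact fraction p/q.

obs 1: x=1 → posterior Beta(13/4, 7/3)
obs 2: x=1 → posterior Beta(17/4, 7/3)
obs 3: x=1 → posterior Beta(21/4, 7/3)
obs 4: x=0 → posterior Beta(21/4, 10/3)
obs 5: x=1 → posterior Beta(25/4, 10/3)
obs 6: x=0 → posterior Beta(25/4, 13/3)
obs 7: x=1 → posterior Beta(29/4, 13/3)
obs 8: x=0 → posterior Beta(29/4, 16/3)
obs 9: x=1 → posterior Beta(33/4, 16/3)
obs 10: x=1 → posterior Beta(37/4, 16/3)

alpha=37/4, beta=16/3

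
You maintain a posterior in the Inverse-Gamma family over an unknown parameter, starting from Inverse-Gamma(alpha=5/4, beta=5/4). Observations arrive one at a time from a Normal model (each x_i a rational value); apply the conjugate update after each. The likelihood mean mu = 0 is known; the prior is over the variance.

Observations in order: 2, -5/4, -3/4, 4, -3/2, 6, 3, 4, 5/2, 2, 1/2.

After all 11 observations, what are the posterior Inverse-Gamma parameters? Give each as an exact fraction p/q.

obs 1: x=2 → posterior Inverse-Gamma(7/4, 13/4)
obs 2: x=-5/4 → posterior Inverse-Gamma(9/4, 129/32)
obs 3: x=-3/4 → posterior Inverse-Gamma(11/4, 69/16)
obs 4: x=4 → posterior Inverse-Gamma(13/4, 197/16)
obs 5: x=-3/2 → posterior Inverse-Gamma(15/4, 215/16)
obs 6: x=6 → posterior Inverse-Gamma(17/4, 503/16)
obs 7: x=3 → posterior Inverse-Gamma(19/4, 575/16)
obs 8: x=4 → posterior Inverse-Gamma(21/4, 703/16)
obs 9: x=5/2 → posterior Inverse-Gamma(23/4, 753/16)
obs 10: x=2 → posterior Inverse-Gamma(25/4, 785/16)
obs 11: x=1/2 → posterior Inverse-Gamma(27/4, 787/16)

alpha=27/4, beta=787/16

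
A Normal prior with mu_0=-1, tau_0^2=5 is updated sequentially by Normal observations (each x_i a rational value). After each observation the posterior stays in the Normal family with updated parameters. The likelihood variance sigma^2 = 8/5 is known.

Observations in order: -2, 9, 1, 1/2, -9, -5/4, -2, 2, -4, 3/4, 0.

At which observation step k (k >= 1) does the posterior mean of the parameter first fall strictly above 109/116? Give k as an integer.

k = 2

obs 1: x=-2 → posterior Normal(-58/33, 40/33)
obs 2: x=9 → posterior Normal(167/58, 20/29)
obs 3: x=1 → posterior Normal(192/83, 40/83)
obs 4: x=1/2 → posterior Normal(409/216, 10/27)
obs 5: x=-9 → posterior Normal(-41/266, 40/133)
obs 6: x=-5/4 → posterior Normal(-207/632, 20/79)
obs 7: x=-2 → posterior Normal(-407/732, 40/183)
obs 8: x=2 → posterior Normal(-207/832, 5/26)
obs 9: x=-4 → posterior Normal(-607/932, 40/233)
obs 10: x=3/4 → posterior Normal(-133/258, 20/129)
obs 11: x=0 → posterior Normal(-133/283, 40/283)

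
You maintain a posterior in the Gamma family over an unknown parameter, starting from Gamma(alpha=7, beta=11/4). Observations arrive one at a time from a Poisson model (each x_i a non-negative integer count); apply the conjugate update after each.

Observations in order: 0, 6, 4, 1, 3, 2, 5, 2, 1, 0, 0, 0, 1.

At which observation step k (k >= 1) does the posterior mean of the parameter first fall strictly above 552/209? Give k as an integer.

k = 2

obs 1: x=0 → posterior Gamma(7, 15/4)
obs 2: x=6 → posterior Gamma(13, 19/4)
obs 3: x=4 → posterior Gamma(17, 23/4)
obs 4: x=1 → posterior Gamma(18, 27/4)
obs 5: x=3 → posterior Gamma(21, 31/4)
obs 6: x=2 → posterior Gamma(23, 35/4)
obs 7: x=5 → posterior Gamma(28, 39/4)
obs 8: x=2 → posterior Gamma(30, 43/4)
obs 9: x=1 → posterior Gamma(31, 47/4)
obs 10: x=0 → posterior Gamma(31, 51/4)
obs 11: x=0 → posterior Gamma(31, 55/4)
obs 12: x=0 → posterior Gamma(31, 59/4)
obs 13: x=1 → posterior Gamma(32, 63/4)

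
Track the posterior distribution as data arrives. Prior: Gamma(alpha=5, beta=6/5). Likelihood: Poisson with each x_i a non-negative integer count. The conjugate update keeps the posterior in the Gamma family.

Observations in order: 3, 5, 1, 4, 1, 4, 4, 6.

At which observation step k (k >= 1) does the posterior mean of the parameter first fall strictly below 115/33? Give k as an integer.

k = 3

obs 1: x=3 → posterior Gamma(8, 11/5)
obs 2: x=5 → posterior Gamma(13, 16/5)
obs 3: x=1 → posterior Gamma(14, 21/5)
obs 4: x=4 → posterior Gamma(18, 26/5)
obs 5: x=1 → posterior Gamma(19, 31/5)
obs 6: x=4 → posterior Gamma(23, 36/5)
obs 7: x=4 → posterior Gamma(27, 41/5)
obs 8: x=6 → posterior Gamma(33, 46/5)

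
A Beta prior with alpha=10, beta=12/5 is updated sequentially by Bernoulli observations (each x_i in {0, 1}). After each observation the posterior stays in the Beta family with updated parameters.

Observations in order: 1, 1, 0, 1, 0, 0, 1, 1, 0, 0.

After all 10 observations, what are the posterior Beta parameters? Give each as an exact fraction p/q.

obs 1: x=1 → posterior Beta(11, 12/5)
obs 2: x=1 → posterior Beta(12, 12/5)
obs 3: x=0 → posterior Beta(12, 17/5)
obs 4: x=1 → posterior Beta(13, 17/5)
obs 5: x=0 → posterior Beta(13, 22/5)
obs 6: x=0 → posterior Beta(13, 27/5)
obs 7: x=1 → posterior Beta(14, 27/5)
obs 8: x=1 → posterior Beta(15, 27/5)
obs 9: x=0 → posterior Beta(15, 32/5)
obs 10: x=0 → posterior Beta(15, 37/5)

alpha=15, beta=37/5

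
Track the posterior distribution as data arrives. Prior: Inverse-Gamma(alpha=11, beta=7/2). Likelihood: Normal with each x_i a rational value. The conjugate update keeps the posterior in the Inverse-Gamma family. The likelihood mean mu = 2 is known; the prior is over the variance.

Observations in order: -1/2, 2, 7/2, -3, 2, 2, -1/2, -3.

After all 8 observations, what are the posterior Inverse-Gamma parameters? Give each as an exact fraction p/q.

obs 1: x=-1/2 → posterior Inverse-Gamma(23/2, 53/8)
obs 2: x=2 → posterior Inverse-Gamma(12, 53/8)
obs 3: x=7/2 → posterior Inverse-Gamma(25/2, 31/4)
obs 4: x=-3 → posterior Inverse-Gamma(13, 81/4)
obs 5: x=2 → posterior Inverse-Gamma(27/2, 81/4)
obs 6: x=2 → posterior Inverse-Gamma(14, 81/4)
obs 7: x=-1/2 → posterior Inverse-Gamma(29/2, 187/8)
obs 8: x=-3 → posterior Inverse-Gamma(15, 287/8)

alpha=15, beta=287/8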